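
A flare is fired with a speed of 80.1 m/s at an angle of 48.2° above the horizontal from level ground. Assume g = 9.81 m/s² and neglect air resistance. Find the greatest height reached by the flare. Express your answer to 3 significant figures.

Vertical component of launch velocity: v_y = 80.1 sin 48.2° = 59.71 m/s.
At the highest point the vertical velocity is zero, so v_y² = 2 g h_max.
h_max = (59.71)² / (2 × 9.81) = 3565 / 19.62 = 182 m.

182 m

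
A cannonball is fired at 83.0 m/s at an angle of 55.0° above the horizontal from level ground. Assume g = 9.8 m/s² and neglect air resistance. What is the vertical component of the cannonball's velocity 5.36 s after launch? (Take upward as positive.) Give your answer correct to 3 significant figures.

Initial vertical component: v_y0 = 83.0 sin 55.0° = 67.99 m/s.
v_y(t) = v_y0 − g t = 67.99 − 9.8 × 5.36 = 15.5 m/s.

15.5 m/s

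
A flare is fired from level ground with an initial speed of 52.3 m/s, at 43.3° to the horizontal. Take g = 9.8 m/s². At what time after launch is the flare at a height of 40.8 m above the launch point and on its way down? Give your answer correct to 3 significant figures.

5.91 s

v_y0 = 52.3 sin 43.3° = 35.87 m/s.
Set y = v_y0 t − ½ g t² = 40.8: 4.900 t² − 35.87 t + 40.8 = 0.
t = [35.87 ± √(1287 − 799.7)] / 9.8 = (35.87 ± 22.07) / 9.8, giving t = 1.41 s or t = 5.91 s.
On the way down corresponds to the larger root: t = 5.91 s.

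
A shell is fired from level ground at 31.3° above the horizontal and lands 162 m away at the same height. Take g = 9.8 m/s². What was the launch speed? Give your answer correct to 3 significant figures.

42.3 m/s

On level ground, R = v₀² sin(2θ) / g, so v₀ = √(R g / sin 2θ).
sin(2 × 31.3°) = 0.8878.
v₀ = √(162 × 9.8 / 0.8878) = √1788 = 42.3 m/s.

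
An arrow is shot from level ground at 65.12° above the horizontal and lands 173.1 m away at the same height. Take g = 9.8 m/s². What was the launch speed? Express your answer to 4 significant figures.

47.14 m/s

On level ground, R = v₀² sin(2θ) / g, so v₀ = √(R g / sin 2θ).
sin(2 × 65.12°) = 0.7633.
v₀ = √(173.1 × 9.8 / 0.7633) = √2222.4 = 47.14 m/s.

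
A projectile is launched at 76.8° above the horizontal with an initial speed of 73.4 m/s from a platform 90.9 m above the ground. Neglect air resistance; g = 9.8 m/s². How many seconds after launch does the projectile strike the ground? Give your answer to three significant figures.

15.8 s

Vertical component: v_y = 73.4 sin 76.8° = 71.46 m/s.
Taking up as positive with launch at y = 90.9 m, landing at y = 0: 0 = 90.9 + 71.46 t − ½(9.8) t².
Solving 4.900 t² − 71.46 t − 90.9 = 0 gives t = [71.46 + √(71.46² + 4·4.900·90.9)] / 9.800 = 15.8 s.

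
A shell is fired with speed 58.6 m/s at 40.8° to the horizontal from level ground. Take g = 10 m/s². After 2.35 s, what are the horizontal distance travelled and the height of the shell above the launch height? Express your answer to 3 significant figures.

v_x = 58.6 cos 40.8° = 44.36 m/s; v_y0 = 58.6 sin 40.8° = 38.29 m/s.
x = v_x t = 44.36 × 2.35 = 104 m.
y = v_y0 t − ½ g t² = 38.29×2.35 − 5.000×2.35² = 62.4 m.

x = 104 m, y = 62.4 m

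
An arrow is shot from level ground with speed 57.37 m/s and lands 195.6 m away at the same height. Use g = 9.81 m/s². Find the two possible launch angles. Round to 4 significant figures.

Level-ground range: R = v₀² sin(2θ)/g ⇒ sin 2θ = R g / v₀² = 195.6×9.81/57.37² = 0.5830.
2θ = arcsin(0.5830) = 35.662° or 180° − 35.662° = 144.338°.
So θ = 17.83° or θ = 72.17°.

17.83° and 72.17°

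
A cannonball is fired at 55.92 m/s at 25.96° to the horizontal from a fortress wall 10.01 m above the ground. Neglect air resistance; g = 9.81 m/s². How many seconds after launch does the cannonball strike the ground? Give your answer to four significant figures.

5.371 s

Vertical component: v_y = 55.92 sin 25.96° = 24.479 m/s.
Taking up as positive with launch at y = 10.01 m, landing at y = 0: 0 = 10.01 + 24.479 t − ½(9.81) t².
Solving 4.905 t² − 24.479 t − 10.01 = 0 gives t = [24.479 + √(24.479² + 4·4.905·10.01)] / 9.810 = 5.371 s.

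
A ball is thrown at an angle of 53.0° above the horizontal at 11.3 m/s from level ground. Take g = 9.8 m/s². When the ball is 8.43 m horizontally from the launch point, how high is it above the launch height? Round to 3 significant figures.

v_x = 11.3 cos 53.0° = 6.801 m/s, v_y0 = 11.3 sin 53.0° = 9.025 m/s.
Time to reach x = 8.43 m: t = x / v_x = 8.43 / 6.801 = 1.240 s.
y = v_y0 t − ½ g t² = 9.025×1.240 − 4.900×1.240² = 3.66 m.

3.66 m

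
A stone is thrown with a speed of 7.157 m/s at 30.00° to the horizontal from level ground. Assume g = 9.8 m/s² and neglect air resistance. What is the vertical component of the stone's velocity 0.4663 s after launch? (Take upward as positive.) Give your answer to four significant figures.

-0.9912 m/s

Initial vertical component: v_y0 = 7.157 sin 30.00° = 3.5785 m/s.
v_y(t) = v_y0 − g t = 3.5785 − 9.8 × 0.4663 = -0.9912 m/s.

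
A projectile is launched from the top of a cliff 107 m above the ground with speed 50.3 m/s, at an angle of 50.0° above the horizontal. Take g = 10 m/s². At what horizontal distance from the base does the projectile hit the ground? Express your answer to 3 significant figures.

319 m

Components: v_x = 50.3 cos 50.0° = 32.33 m/s, v_y = 50.3 sin 50.0° = 38.53 m/s.
Vertical: 0 = 107 + 38.53 t − ½(10) t² ⇒ 5.000 t² − 38.53 t − 107 = 0.
t = [38.53 + √(1485 + 2140)] / 10.00 = 9.874 s.
Horizontal: R = v_x · t = 32.33 × 9.874 = 319 m.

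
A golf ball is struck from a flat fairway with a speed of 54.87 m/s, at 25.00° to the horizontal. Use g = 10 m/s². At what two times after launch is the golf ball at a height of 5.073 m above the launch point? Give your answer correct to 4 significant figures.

0.2302 s and 4.408 s

v_y0 = 54.87 sin 25.00° = 23.189 m/s.
Set y = v_y0 t − ½ g t² = 5.073: 5.000 t² − 23.189 t + 5.073 = 0.
t = [23.189 ± √(537.73 − 101.46)] / 10 = (23.189 ± 20.887) / 10, giving t = 0.2302 s or t = 4.408 s.
So the golf ball is at 5.073 m at t = 0.2302 s (rising) and t = 4.408 s (falling).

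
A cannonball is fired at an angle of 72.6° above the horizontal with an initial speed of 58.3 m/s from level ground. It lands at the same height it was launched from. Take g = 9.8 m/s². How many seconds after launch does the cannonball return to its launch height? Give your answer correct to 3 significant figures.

Vertical component: v_y = 58.3 sin 72.6° = 55.63 m/s.
For a projectile landing at launch height, time of flight is t = 2 v_y / g = 2 × 55.63 / 9.8 = 11.4 s.

11.4 s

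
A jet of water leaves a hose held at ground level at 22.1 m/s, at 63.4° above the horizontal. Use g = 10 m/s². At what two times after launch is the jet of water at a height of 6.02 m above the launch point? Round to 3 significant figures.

0.333 s and 3.62 s

v_y0 = 22.1 sin 63.4° = 19.76 m/s.
Set y = v_y0 t − ½ g t² = 6.02: 5.000 t² − 19.76 t + 6.02 = 0.
t = [19.76 ± √(390.5 − 120.4)] / 10 = (19.76 ± 16.43) / 10, giving t = 0.333 s or t = 3.62 s.
So the jet of water is at 6.02 m at t = 0.333 s (rising) and t = 3.62 s (falling).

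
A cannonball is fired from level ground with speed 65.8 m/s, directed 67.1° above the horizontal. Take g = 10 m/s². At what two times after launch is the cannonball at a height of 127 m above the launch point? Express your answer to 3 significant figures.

2.69 s and 9.43 s

v_y0 = 65.8 sin 67.1° = 60.61 m/s.
Set y = v_y0 t − ½ g t² = 127: 5.000 t² − 60.61 t + 127 = 0.
t = [60.61 ± √(3674 − 2540)] / 10 = (60.61 ± 33.67) / 10, giving t = 2.69 s or t = 9.43 s.
So the cannonball is at 127 m at t = 2.69 s (rising) and t = 9.43 s (falling).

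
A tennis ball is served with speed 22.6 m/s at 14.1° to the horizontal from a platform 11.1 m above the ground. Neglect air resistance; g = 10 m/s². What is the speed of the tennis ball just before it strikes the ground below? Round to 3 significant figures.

27.1 m/s

v_x = 22.6 cos 14.1° = 21.92 m/s is unchanged throughout.
For the vertical component, v_y² = v_y0² + 2 g h = (5.506)² + 2×10×11.1 = 252.3, so |v_y| = 15.88 m/s.
Impact speed = √(v_x² + v_y²) = √(480.5 + 252.3) = 27.1 m/s.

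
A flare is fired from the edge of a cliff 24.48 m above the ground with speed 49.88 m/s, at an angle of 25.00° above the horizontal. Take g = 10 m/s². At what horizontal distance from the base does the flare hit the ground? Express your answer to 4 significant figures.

Components: v_x = 49.88 cos 25.00° = 45.207 m/s, v_y = 49.88 sin 25.00° = 21.080 m/s.
Vertical: 0 = 24.48 + 21.080 t − ½(10) t² ⇒ 5.000 t² − 21.080 t − 24.48 = 0.
t = [21.080 + √(444.37 + 489.60)] / 10.00 = 5.1641 s.
Horizontal: R = v_x · t = 45.207 × 5.1641 = 233.5 m.

233.5 m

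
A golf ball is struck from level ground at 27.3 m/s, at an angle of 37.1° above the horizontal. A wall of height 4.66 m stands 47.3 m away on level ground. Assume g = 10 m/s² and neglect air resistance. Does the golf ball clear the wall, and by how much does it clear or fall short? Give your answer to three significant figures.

v_x = 27.3 cos 37.1° = 21.77 m/s; v_y0 = 27.3 sin 37.1° = 16.47 m/s.
Time to reach the wall: t = 47.3 / 21.77 = 2.173 s.
Height at that point: y = 16.47×2.173 − 5.000×2.173² = 12.18 m.
That is 12.18 − 4.66 = 7.52 m above the top of the wall, so the golf ball clears it.

Yes — it clears the wall by 7.52 m.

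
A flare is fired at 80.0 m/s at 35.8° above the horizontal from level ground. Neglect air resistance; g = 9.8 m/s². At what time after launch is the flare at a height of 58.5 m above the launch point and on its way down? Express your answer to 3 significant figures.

v_y0 = 80.0 sin 35.8° = 46.80 m/s.
Set y = v_y0 t − ½ g t² = 58.5: 4.900 t² − 46.80 t + 58.5 = 0.
t = [46.80 ± √(2190 − 1147)] / 9.8 = (46.80 ± 32.30) / 9.8, giving t = 1.48 s or t = 8.07 s.
On the way down corresponds to the larger root: t = 8.07 s.

8.07 s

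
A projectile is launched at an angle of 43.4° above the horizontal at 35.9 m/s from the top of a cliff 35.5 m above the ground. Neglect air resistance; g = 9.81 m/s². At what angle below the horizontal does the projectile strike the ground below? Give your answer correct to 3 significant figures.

v_x = 35.9 cos 43.4° = 26.08 m/s.
At impact |v_y| = √(v_y0² + 2 g h) = √(24.67² + 2×9.81×35.5) = 36.13 m/s.
Angle below horizontal = arctan(|v_y| / v_x) = arctan(36.13 / 26.08) = 54.2°.

54.2°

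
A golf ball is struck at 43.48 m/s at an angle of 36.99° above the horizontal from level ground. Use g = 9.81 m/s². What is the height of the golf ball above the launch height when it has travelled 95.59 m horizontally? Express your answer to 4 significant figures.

34.85 m

v_x = 43.48 cos 36.99° = 34.729 m/s, v_y0 = 43.48 sin 36.99° = 26.161 m/s.
Time to reach x = 95.59 m: t = x / v_x = 95.59 / 34.729 = 2.7525 s.
y = v_y0 t − ½ g t² = 26.161×2.7525 − 4.905×2.7525² = 34.85 m.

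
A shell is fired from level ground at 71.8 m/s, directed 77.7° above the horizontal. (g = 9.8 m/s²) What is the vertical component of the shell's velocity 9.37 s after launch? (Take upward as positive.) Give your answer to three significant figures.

-21.7 m/s

Initial vertical component: v_y0 = 71.8 sin 77.7° = 70.15 m/s.
v_y(t) = v_y0 − g t = 70.15 − 9.8 × 9.37 = -21.7 m/s.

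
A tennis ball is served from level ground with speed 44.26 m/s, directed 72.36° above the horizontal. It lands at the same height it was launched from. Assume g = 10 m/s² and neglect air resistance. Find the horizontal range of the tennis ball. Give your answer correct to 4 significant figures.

For level ground, R = v₀² sin(2θ) / g.
sin(2 × 72.36°) = sin 144.72° = 0.5776.
R = (44.26)² × 0.5776 / 10 = 113.1 m.

113.1 m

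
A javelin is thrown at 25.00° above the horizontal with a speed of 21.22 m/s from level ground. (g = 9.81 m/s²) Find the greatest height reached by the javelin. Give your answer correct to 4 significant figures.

Vertical component of launch velocity: v_y = 21.22 sin 25.00° = 8.9680 m/s.
At the highest point the vertical velocity is zero, so v_y² = 2 g h_max.
h_max = (8.9680)² / (2 × 9.81) = 80.425 / 19.62 = 4.099 m.

4.099 m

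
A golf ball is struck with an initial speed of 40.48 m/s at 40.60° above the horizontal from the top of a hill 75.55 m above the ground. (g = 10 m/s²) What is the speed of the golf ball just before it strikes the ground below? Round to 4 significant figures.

56.12 m/s

v_x = 40.48 cos 40.60° = 30.735 m/s is unchanged throughout.
For the vertical component, v_y² = v_y0² + 2 g h = (26.343)² + 2×10×75.55 = 2205.0, so |v_y| = 46.957 m/s.
Impact speed = √(v_x² + v_y²) = √(944.64 + 2205.0) = 56.12 m/s.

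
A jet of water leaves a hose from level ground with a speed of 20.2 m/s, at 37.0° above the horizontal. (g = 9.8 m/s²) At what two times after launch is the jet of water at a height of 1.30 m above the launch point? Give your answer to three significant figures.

v_y0 = 20.2 sin 37.0° = 12.16 m/s.
Set y = v_y0 t − ½ g t² = 1.30: 4.900 t² − 12.16 t + 1.30 = 0.
t = [12.16 ± √(147.9 − 25.48)] / 9.8 = (12.16 ± 11.06) / 9.8, giving t = 0.112 s or t = 2.37 s.
So the jet of water is at 1.30 m at t = 0.112 s (rising) and t = 2.37 s (falling).

0.112 s and 2.37 s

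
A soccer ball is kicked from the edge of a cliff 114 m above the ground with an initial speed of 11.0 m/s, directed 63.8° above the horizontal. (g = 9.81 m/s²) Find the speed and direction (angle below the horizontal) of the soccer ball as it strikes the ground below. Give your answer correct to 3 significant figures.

v_x = 11.0 cos 63.8° = 4.857 m/s (constant).
|v_y| at impact = √((9.870)² + 2×9.81×114) = 48.31 m/s.
Speed = √(4.857² + 48.31²) = 48.6 m/s; angle = arctan(48.31/4.857) = 84.3° below horizontal.

48.6 m/s at 84.3° below the horizontal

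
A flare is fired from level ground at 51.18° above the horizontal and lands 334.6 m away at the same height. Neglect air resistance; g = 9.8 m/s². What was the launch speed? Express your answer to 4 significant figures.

On level ground, R = v₀² sin(2θ) / g, so v₀ = √(R g / sin 2θ).
sin(2 × 51.18°) = 0.9768.
v₀ = √(334.6 × 9.8 / 0.9768) = √3357.0 = 57.94 m/s.

57.94 m/s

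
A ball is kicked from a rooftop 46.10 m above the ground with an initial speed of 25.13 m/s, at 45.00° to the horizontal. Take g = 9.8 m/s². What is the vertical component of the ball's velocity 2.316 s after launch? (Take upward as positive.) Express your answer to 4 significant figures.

Initial vertical component: v_y0 = 25.13 sin 45.00° = 17.770 m/s.
v_y(t) = v_y0 − g t = 17.770 − 9.8 × 2.316 = -4.927 m/s.

-4.927 m/s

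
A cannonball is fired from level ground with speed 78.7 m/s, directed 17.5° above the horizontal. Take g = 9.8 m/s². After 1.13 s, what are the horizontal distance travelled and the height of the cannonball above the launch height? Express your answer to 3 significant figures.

x = 84.8 m, y = 20.5 m

v_x = 78.7 cos 17.5° = 75.06 m/s; v_y0 = 78.7 sin 17.5° = 23.67 m/s.
x = v_x t = 75.06 × 1.13 = 84.8 m.
y = v_y0 t − ½ g t² = 23.67×1.13 − 4.900×1.13² = 20.5 m.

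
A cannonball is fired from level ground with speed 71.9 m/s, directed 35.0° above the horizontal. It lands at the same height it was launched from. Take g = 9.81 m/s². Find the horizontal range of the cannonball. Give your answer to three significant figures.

495 m

For level ground, R = v₀² sin(2θ) / g.
sin(2 × 35.0°) = sin 70.00° = 0.9397.
R = (71.9)² × 0.9397 / 9.81 = 495 m.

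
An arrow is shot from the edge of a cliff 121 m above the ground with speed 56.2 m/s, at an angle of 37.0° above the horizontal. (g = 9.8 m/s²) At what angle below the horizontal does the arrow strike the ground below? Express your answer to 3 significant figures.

v_x = 56.2 cos 37.0° = 44.88 m/s.
At impact |v_y| = √(v_y0² + 2 g h) = √(33.82² + 2×9.8×121) = 59.29 m/s.
Angle below horizontal = arctan(|v_y| / v_x) = arctan(59.29 / 44.88) = 52.9°.

52.9°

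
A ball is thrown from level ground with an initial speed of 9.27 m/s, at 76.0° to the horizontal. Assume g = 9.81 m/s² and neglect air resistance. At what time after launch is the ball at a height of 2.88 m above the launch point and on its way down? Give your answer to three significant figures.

1.42 s

v_y0 = 9.27 sin 76.0° = 8.995 m/s.
Set y = v_y0 t − ½ g t² = 2.88: 4.905 t² − 8.995 t + 2.88 = 0.
t = [8.995 ± √(80.91 − 56.51)] / 9.81 = (8.995 ± 4.940) / 9.81, giving t = 0.413 s or t = 1.42 s.
On the way down corresponds to the larger root: t = 1.42 s.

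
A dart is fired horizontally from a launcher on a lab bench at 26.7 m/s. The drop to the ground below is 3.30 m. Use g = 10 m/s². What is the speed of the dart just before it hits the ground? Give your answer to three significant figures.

Fall time: t = √(2 × 3.30 / 10) = 0.8124 s.
At impact: v_x = 26.7 m/s (unchanged), v_y = g t = 10 × 0.8124 = 8.124 m/s.
Speed = √(v_x² + v_y²) = √(712.9 + 66.00) = 27.9 m/s.

27.9 m/s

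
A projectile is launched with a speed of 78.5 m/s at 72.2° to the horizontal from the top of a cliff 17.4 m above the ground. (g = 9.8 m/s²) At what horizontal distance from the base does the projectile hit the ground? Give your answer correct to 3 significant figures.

372 m

Components: v_x = 78.5 cos 72.2° = 24.00 m/s, v_y = 78.5 sin 72.2° = 74.74 m/s.
Vertical: 0 = 17.4 + 74.74 t − ½(9.8) t² ⇒ 4.900 t² − 74.74 t − 17.4 = 0.
t = [74.74 + √(5586 + 341.0)] / 9.800 = 15.48 s.
Horizontal: R = v_x · t = 24.00 × 15.48 = 372 m.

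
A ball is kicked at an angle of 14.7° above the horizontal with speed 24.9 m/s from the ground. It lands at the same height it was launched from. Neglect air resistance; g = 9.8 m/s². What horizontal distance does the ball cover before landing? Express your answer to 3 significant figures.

31.1 m

Components: v_x = 24.9 cos 14.7° = 24.08 m/s, v_y = 24.9 sin 14.7° = 6.319 m/s.
Time of flight (same landing height): t = 2 v_y / g = 2 × 6.319 / 9.8 = 1.290 s.
Range: R = v_x · t = 24.08 × 1.290 = 31.1 m.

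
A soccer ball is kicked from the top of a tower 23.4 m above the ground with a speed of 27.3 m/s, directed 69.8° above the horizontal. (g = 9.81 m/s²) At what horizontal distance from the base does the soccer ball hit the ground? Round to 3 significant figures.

Components: v_x = 27.3 cos 69.8° = 9.427 m/s, v_y = 27.3 sin 69.8° = 25.62 m/s.
Vertical: 0 = 23.4 + 25.62 t − ½(9.81) t² ⇒ 4.905 t² − 25.62 t − 23.4 = 0.
t = [25.62 + √(656.4 + 459.1)] / 9.810 = 6.016 s.
Horizontal: R = v_x · t = 9.427 × 6.016 = 56.7 m.

56.7 m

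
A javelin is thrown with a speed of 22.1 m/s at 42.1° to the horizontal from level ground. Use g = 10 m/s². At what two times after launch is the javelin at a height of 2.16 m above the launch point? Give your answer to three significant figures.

0.154 s and 2.81 s

v_y0 = 22.1 sin 42.1° = 14.82 m/s.
Set y = v_y0 t − ½ g t² = 2.16: 5.000 t² − 14.82 t + 2.16 = 0.
t = [14.82 ± √(219.6 − 43.20)] / 10 = (14.82 ± 13.28) / 10, giving t = 0.154 s or t = 2.81 s.
So the javelin is at 2.16 m at t = 0.154 s (rising) and t = 2.81 s (falling).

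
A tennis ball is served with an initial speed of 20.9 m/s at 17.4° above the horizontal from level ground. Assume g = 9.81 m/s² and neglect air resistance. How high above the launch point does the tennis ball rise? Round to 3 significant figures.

Vertical component of launch velocity: v_y = 20.9 sin 17.4° = 6.250 m/s.
At the highest point the vertical velocity is zero, so v_y² = 2 g h_max.
h_max = (6.250)² / (2 × 9.81) = 39.06 / 19.62 = 1.99 m.

1.99 m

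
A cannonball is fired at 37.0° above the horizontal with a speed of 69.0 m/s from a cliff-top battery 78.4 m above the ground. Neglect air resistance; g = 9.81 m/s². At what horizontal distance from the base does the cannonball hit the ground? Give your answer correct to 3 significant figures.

554 m

Components: v_x = 69.0 cos 37.0° = 55.11 m/s, v_y = 69.0 sin 37.0° = 41.53 m/s.
Vertical: 0 = 78.4 + 41.53 t − ½(9.81) t² ⇒ 4.905 t² − 41.53 t − 78.4 = 0.
t = [41.53 + √(1725 + 1538)] / 9.810 = 10.06 s.
Horizontal: R = v_x · t = 55.11 × 10.06 = 554 m.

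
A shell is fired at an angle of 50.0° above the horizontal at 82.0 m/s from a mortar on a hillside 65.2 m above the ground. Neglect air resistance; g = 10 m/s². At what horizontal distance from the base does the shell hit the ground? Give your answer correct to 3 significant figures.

Components: v_x = 82.0 cos 50.0° = 52.71 m/s, v_y = 82.0 sin 50.0° = 62.82 m/s.
Vertical: 0 = 65.2 + 62.82 t − ½(10) t² ⇒ 5.000 t² − 62.82 t − 65.2 = 0.
t = [62.82 + √(3946 + 1304)] / 10.00 = 13.53 s.
Horizontal: R = v_x · t = 52.71 × 13.53 = 713 m.

713 m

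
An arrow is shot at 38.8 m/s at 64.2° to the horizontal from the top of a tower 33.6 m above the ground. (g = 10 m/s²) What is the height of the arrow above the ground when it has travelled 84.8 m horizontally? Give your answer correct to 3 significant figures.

82.9 m

v_x = 38.8 cos 64.2° = 16.89 m/s, v_y0 = 38.8 sin 64.2° = 34.93 m/s.
Time to reach x = 84.8 m: t = x / v_x = 84.8 / 16.89 = 5.021 s.
y = 33.6 + v_y0 t − ½ g t² = 33.6 + 34.93×5.021 − 5.000×5.021² = 82.9 m.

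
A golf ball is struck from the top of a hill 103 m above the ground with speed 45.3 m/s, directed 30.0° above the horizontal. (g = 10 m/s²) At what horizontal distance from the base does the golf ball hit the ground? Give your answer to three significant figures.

288 m

Components: v_x = 45.3 cos 30.0° = 39.23 m/s, v_y = 45.3 sin 30.0° = 22.65 m/s.
Vertical: 0 = 103 + 22.65 t − ½(10) t² ⇒ 5.000 t² − 22.65 t − 103 = 0.
t = [22.65 + √(513.0 + 2060)] / 10.00 = 7.337 s.
Horizontal: R = v_x · t = 39.23 × 7.337 = 288 m.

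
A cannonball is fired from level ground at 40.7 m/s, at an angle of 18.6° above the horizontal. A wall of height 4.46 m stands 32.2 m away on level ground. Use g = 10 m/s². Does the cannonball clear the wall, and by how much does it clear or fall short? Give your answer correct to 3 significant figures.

v_x = 40.7 cos 18.6° = 38.57 m/s; v_y0 = 40.7 sin 18.6° = 12.98 m/s.
Time to reach the wall: t = 32.2 / 38.57 = 0.8348 s.
Height at that point: y = 12.98×0.8348 − 5.000×0.8348² = 7.351 m.
That is 7.351 − 4.46 = 2.89 m above the top of the wall, so the cannonball clears it.

Yes — it clears the wall by 2.89 m.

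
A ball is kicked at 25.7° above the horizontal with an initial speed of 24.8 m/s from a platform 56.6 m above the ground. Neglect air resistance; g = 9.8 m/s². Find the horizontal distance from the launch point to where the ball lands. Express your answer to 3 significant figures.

Components: v_x = 24.8 cos 25.7° = 22.35 m/s, v_y = 24.8 sin 25.7° = 10.75 m/s.
Vertical: 0 = 56.6 + 10.75 t − ½(9.8) t² ⇒ 4.900 t² − 10.75 t − 56.6 = 0.
t = [10.75 + √(115.6 + 1109)] / 9.800 = 4.668 s.
Horizontal: R = v_x · t = 22.35 × 4.668 = 104 m.

104 m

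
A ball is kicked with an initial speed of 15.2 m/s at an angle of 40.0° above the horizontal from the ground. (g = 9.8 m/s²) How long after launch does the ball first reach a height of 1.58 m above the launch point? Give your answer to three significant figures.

v_y0 = 15.2 sin 40.0° = 9.770 m/s.
Set y = v_y0 t − ½ g t² = 1.58: 4.900 t² − 9.770 t + 1.58 = 0.
t = [9.770 ± √(95.45 − 30.97)] / 9.8 = (9.770 ± 8.030) / 9.8, giving t = 0.178 s or t = 1.82 s.
The ball is on the way up at the first time, so t = 0.178 s.

0.178 s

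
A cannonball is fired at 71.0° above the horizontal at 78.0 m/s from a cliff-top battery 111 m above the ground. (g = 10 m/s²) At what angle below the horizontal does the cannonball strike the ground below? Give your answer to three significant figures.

v_x = 78.0 cos 71.0° = 25.39 m/s.
At impact |v_y| = √(v_y0² + 2 g h) = √(73.75² + 2×10×111) = 87.52 m/s.
Angle below horizontal = arctan(|v_y| / v_x) = arctan(87.52 / 25.39) = 73.8°.

73.8°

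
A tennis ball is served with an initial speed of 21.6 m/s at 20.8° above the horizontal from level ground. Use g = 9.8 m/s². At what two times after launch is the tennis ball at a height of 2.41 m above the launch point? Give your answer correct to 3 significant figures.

0.435 s and 1.13 s

v_y0 = 21.6 sin 20.8° = 7.670 m/s.
Set y = v_y0 t − ½ g t² = 2.41: 4.900 t² − 7.670 t + 2.41 = 0.
t = [7.670 ± √(58.83 − 47.24)] / 9.8 = (7.670 ± 3.404) / 9.8, giving t = 0.435 s or t = 1.13 s.
So the tennis ball is at 2.41 m at t = 0.435 s (rising) and t = 1.13 s (falling).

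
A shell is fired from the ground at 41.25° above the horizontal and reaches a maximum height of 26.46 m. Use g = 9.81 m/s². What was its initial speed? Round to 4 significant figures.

At maximum height v_y = 0, so (v₀ sin θ)² = 2 g H.
v₀ sin 41.25° = √(2 × 9.81 × 26.46) = 22.785 m/s.
v₀ = 22.785 / sin 41.25° = 22.785 / 0.6593 = 34.56 m/s.

34.56 m/s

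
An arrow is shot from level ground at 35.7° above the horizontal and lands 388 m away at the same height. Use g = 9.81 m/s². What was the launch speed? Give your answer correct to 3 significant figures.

63.4 m/s

On level ground, R = v₀² sin(2θ) / g, so v₀ = √(R g / sin 2θ).
sin(2 × 35.7°) = 0.9478.
v₀ = √(388 × 9.81 / 0.9478) = √4016 = 63.4 m/s.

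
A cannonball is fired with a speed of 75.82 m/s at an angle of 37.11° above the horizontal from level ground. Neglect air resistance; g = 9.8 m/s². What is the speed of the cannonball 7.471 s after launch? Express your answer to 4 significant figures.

v_x = 75.82 cos 37.11° = 60.465 m/s (constant).
v_y(t) = 75.82 sin 37.11° − g t = 45.746 − 9.8 × 7.471 = -27.470 m/s.
Speed = √(v_x² + v_y²) = √(3656.0 + 754.60) = 66.41 m/s.

66.41 m/s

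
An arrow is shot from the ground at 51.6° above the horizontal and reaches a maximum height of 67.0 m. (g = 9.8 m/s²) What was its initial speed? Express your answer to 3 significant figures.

46.2 m/s

At maximum height v_y = 0, so (v₀ sin θ)² = 2 g H.
v₀ sin 51.6° = √(2 × 9.8 × 67.0) = 36.24 m/s.
v₀ = 36.24 / sin 51.6° = 36.24 / 0.7837 = 46.2 m/s.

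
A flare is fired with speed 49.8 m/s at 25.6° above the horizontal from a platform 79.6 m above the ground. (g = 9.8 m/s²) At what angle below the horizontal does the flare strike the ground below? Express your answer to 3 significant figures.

45.0°

v_x = 49.8 cos 25.6° = 44.91 m/s.
At impact |v_y| = √(v_y0² + 2 g h) = √(21.52² + 2×9.8×79.6) = 44.98 m/s.
Angle below horizontal = arctan(|v_y| / v_x) = arctan(44.98 / 44.91) = 45.0°.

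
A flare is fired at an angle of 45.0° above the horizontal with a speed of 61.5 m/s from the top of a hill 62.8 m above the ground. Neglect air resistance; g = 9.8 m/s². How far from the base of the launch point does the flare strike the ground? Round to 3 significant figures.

Components: v_x = 61.5 cos 45.0° = 43.49 m/s, v_y = 61.5 sin 45.0° = 43.49 m/s.
Vertical: 0 = 62.8 + 43.49 t − ½(9.8) t² ⇒ 4.900 t² − 43.49 t − 62.8 = 0.
t = [43.49 + √(1891 + 1231)] / 9.800 = 10.14 s.
Horizontal: R = v_x · t = 43.49 × 10.14 = 441 m.

441 m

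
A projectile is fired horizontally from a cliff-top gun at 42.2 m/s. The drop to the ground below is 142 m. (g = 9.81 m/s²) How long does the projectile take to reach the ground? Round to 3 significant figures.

The horizontal speed doesn't affect the fall. With v_y0 = 0, h = ½ g t².
t = √(2 × 142 / 9.81) = √28.95 = 5.38 s.

5.38 s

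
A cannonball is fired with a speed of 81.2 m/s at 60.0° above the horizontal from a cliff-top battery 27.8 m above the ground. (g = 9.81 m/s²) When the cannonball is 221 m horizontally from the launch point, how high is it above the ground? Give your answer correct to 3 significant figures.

265 m

v_x = 81.2 cos 60.0° = 40.60 m/s, v_y0 = 81.2 sin 60.0° = 70.32 m/s.
Time to reach x = 221 m: t = x / v_x = 221 / 40.60 = 5.443 s.
y = 27.8 + v_y0 t − ½ g t² = 27.8 + 70.32×5.443 − 4.905×5.443² = 265 m.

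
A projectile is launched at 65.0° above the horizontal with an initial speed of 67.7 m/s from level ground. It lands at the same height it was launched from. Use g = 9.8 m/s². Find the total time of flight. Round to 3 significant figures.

12.5 s

Vertical component: v_y = 67.7 sin 65.0° = 61.36 m/s.
For a projectile landing at launch height, time of flight is t = 2 v_y / g = 2 × 61.36 / 9.8 = 12.5 s.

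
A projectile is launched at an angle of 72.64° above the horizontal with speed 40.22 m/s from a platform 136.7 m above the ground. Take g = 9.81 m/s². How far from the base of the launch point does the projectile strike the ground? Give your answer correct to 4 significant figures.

Components: v_x = 40.22 cos 72.64° = 12.001 m/s, v_y = 40.22 sin 72.64° = 38.388 m/s.
Vertical: 0 = 136.7 + 38.388 t − ½(9.81) t² ⇒ 4.905 t² − 38.388 t − 136.7 = 0.
t = [38.388 + √(1473.6 + 2682.1)] / 9.810 = 10.484 s.
Horizontal: R = v_x · t = 12.001 × 10.484 = 125.8 m.

125.8 m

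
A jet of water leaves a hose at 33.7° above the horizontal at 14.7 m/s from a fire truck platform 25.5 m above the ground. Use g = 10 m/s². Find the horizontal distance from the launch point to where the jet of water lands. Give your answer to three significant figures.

39.3 m

Components: v_x = 14.7 cos 33.7° = 12.23 m/s, v_y = 14.7 sin 33.7° = 8.156 m/s.
Vertical: 0 = 25.5 + 8.156 t − ½(10) t² ⇒ 5.000 t² − 8.156 t − 25.5 = 0.
t = [8.156 + √(66.52 + 510.0)] / 10.00 = 3.217 s.
Horizontal: R = v_x · t = 12.23 × 3.217 = 39.3 m.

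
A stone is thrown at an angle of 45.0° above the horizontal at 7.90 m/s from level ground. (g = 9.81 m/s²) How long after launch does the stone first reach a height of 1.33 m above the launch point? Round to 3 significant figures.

v_y0 = 7.90 sin 45.0° = 5.586 m/s.
Set y = v_y0 t − ½ g t² = 1.33: 4.905 t² − 5.586 t + 1.33 = 0.
t = [5.586 ± √(31.20 − 26.09)] / 9.81 = (5.586 ± 2.261) / 9.81, giving t = 0.339 s or t = 0.800 s.
The stone is on the way up at the first time, so t = 0.339 s.

0.339 s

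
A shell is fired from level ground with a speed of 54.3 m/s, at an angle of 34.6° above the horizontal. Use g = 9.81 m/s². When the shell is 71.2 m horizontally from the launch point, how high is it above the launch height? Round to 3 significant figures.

v_x = 54.3 cos 34.6° = 44.70 m/s, v_y0 = 54.3 sin 34.6° = 30.83 m/s.
Time to reach x = 71.2 m: t = x / v_x = 71.2 / 44.70 = 1.593 s.
y = v_y0 t − ½ g t² = 30.83×1.593 − 4.905×1.593² = 36.7 m.

36.7 m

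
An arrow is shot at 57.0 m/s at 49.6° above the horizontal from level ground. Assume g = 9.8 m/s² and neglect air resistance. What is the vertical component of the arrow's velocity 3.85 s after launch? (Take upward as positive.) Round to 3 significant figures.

Initial vertical component: v_y0 = 57.0 sin 49.6° = 43.41 m/s.
v_y(t) = v_y0 − g t = 43.41 − 9.8 × 3.85 = 5.68 m/s.

5.68 m/s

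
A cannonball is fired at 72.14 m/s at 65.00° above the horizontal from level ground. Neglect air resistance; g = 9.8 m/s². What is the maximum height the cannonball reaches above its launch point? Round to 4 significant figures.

Vertical component of launch velocity: v_y = 72.14 sin 65.00° = 65.381 m/s.
At the highest point the vertical velocity is zero, so v_y² = 2 g h_max.
h_max = (65.381)² / (2 × 9.8) = 4274.7 / 19.60 = 218.1 m.

218.1 m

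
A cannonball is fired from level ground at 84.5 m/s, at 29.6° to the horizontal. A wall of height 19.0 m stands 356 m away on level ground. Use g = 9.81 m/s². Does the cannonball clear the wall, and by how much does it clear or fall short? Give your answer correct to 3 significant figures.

Yes — it clears the wall by 68.1 m.

v_x = 84.5 cos 29.6° = 73.47 m/s; v_y0 = 84.5 sin 29.6° = 41.74 m/s.
Time to reach the wall: t = 356 / 73.47 = 4.846 s.
Height at that point: y = 41.74×4.846 − 4.905×4.846² = 87.08 m.
That is 87.08 − 19.0 = 68.1 m above the top of the wall, so the cannonball clears it.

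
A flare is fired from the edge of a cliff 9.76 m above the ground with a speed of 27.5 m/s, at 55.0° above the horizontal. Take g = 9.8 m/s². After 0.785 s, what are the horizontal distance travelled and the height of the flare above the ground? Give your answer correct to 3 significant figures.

x = 12.4 m, y = 24.4 m

v_x = 27.5 cos 55.0° = 15.77 m/s; v_y0 = 27.5 sin 55.0° = 22.53 m/s.
x = v_x t = 15.77 × 0.785 = 12.4 m.
y = 9.76 + v_y0 t − ½ g t² = 24.4 m.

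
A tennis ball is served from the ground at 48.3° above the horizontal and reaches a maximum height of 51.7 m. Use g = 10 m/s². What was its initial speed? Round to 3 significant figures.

At maximum height v_y = 0, so (v₀ sin θ)² = 2 g H.
v₀ sin 48.3° = √(2 × 10 × 51.7) = 32.16 m/s.
v₀ = 32.16 / sin 48.3° = 32.16 / 0.7466 = 43.1 m/s.

43.1 m/s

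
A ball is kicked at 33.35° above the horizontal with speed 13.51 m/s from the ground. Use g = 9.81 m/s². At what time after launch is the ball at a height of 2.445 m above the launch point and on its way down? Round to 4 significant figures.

v_y0 = 13.51 sin 33.35° = 7.4271 m/s.
Set y = v_y0 t − ½ g t² = 2.445: 4.905 t² − 7.4271 t + 2.445 = 0.
t = [7.4271 ± √(55.162 − 47.971)] / 9.81 = (7.4271 ± 2.6816) / 9.81, giving t = 0.4837 s or t = 1.030 s.
On the way down corresponds to the larger root: t = 1.030 s.

1.030 s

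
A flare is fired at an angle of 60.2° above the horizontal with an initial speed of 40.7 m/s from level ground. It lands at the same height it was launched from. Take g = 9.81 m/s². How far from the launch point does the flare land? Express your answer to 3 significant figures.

146 m

For level ground, R = v₀² sin(2θ) / g.
sin(2 × 60.2°) = sin 120.4° = 0.8625.
R = (40.7)² × 0.8625 / 9.81 = 146 m.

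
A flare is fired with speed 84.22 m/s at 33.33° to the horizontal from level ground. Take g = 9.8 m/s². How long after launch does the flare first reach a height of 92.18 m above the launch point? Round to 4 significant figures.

v_y0 = 84.22 sin 33.33° = 46.276 m/s.
Set y = v_y0 t − ½ g t² = 92.18: 4.900 t² − 46.276 t + 92.18 = 0.
t = [46.276 ± √(2141.5 − 1806.7)] / 9.8 = (46.276 ± 18.298) / 9.8, giving t = 2.855 s or t = 6.589 s.
The flare is on the way up at the first time, so t = 2.855 s.

2.855 s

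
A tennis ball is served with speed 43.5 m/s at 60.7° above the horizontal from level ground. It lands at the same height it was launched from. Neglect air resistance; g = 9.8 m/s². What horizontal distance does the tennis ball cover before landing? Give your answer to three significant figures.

165 m

For level ground, R = v₀² sin(2θ) / g.
sin(2 × 60.7°) = sin 121.4° = 0.8536.
R = (43.5)² × 0.8536 / 9.8 = 165 m.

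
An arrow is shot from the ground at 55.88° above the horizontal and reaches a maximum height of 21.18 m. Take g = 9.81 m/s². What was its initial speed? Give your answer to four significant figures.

24.62 m/s

At maximum height v_y = 0, so (v₀ sin θ)² = 2 g H.
v₀ sin 55.88° = √(2 × 9.81 × 21.18) = 20.385 m/s.
v₀ = 20.385 / sin 55.88° = 20.385 / 0.8279 = 24.62 m/s.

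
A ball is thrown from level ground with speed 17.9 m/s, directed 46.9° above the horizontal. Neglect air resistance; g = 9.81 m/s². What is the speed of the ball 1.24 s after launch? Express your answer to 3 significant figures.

v_x = 17.9 cos 46.9° = 12.23 m/s (constant).
v_y(t) = 17.9 sin 46.9° − g t = 13.07 − 9.81 × 1.24 = 0.9056 m/s.
Speed = √(v_x² + v_y²) = √(149.6 + 0.8201) = 12.3 m/s.

12.3 m/s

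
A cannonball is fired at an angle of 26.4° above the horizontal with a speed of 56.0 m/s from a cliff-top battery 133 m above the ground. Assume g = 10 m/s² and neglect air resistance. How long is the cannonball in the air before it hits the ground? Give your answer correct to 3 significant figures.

8.22 s

Vertical component: v_y = 56.0 sin 26.4° = 24.90 m/s.
Taking up as positive with launch at y = 133 m, landing at y = 0: 0 = 133 + 24.90 t − ½(10) t².
Solving 5.000 t² − 24.90 t − 133 = 0 gives t = [24.90 + √(24.90² + 4·5.000·133)] / 10.00 = 8.22 s.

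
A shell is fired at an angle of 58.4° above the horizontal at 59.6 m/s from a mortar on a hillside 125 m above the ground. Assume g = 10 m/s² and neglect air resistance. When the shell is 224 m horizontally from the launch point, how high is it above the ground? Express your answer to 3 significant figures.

232 m

v_x = 59.6 cos 58.4° = 31.23 m/s, v_y0 = 59.6 sin 58.4° = 50.76 m/s.
Time to reach x = 224 m: t = x / v_x = 224 / 31.23 = 7.173 s.
y = 125 + v_y0 t − ½ g t² = 125 + 50.76×7.173 − 5.000×7.173² = 232 m.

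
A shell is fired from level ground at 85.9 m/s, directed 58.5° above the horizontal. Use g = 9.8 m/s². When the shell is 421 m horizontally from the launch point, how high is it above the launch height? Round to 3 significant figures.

256 m

v_x = 85.9 cos 58.5° = 44.88 m/s, v_y0 = 85.9 sin 58.5° = 73.24 m/s.
Time to reach x = 421 m: t = x / v_x = 421 / 44.88 = 9.381 s.
y = v_y0 t − ½ g t² = 73.24×9.381 − 4.900×9.381² = 256 m.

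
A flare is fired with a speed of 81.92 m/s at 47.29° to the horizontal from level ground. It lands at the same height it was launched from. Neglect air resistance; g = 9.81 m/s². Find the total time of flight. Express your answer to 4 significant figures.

Vertical component: v_y = 81.92 sin 47.29° = 60.195 m/s.
For a projectile landing at launch height, time of flight is t = 2 v_y / g = 2 × 60.195 / 9.81 = 12.27 s.

12.27 s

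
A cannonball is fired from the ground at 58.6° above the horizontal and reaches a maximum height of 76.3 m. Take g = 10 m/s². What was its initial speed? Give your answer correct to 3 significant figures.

45.8 m/s

At maximum height v_y = 0, so (v₀ sin θ)² = 2 g H.
v₀ sin 58.6° = √(2 × 10 × 76.3) = 39.06 m/s.
v₀ = 39.06 / sin 58.6° = 39.06 / 0.8536 = 45.8 m/s.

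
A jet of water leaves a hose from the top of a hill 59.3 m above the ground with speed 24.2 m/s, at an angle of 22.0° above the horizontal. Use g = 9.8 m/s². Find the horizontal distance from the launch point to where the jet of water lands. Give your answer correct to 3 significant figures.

Components: v_x = 24.2 cos 22.0° = 22.44 m/s, v_y = 24.2 sin 22.0° = 9.065 m/s.
Vertical: 0 = 59.3 + 9.065 t − ½(9.8) t² ⇒ 4.900 t² − 9.065 t − 59.3 = 0.
t = [9.065 + √(82.17 + 1162)] / 9.800 = 4.524 s.
Horizontal: R = v_x · t = 22.44 × 4.524 = 102 m.

102 m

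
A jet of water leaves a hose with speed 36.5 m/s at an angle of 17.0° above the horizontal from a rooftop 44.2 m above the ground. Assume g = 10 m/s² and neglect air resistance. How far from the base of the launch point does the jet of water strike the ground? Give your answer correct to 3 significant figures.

148 m

Components: v_x = 36.5 cos 17.0° = 34.91 m/s, v_y = 36.5 sin 17.0° = 10.67 m/s.
Vertical: 0 = 44.2 + 10.67 t − ½(10) t² ⇒ 5.000 t² − 10.67 t − 44.2 = 0.
t = [10.67 + √(113.8 + 884.0)] / 10.00 = 4.226 s.
Horizontal: R = v_x · t = 34.91 × 4.226 = 148 m.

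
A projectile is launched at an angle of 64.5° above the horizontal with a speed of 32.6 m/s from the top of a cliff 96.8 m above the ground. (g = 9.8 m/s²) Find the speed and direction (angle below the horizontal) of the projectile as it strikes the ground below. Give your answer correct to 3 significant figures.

v_x = 32.6 cos 64.5° = 14.03 m/s (constant).
|v_y| at impact = √((29.42)² + 2×9.8×96.8) = 52.56 m/s.
Speed = √(14.03² + 52.56²) = 54.4 m/s; angle = arctan(52.56/14.03) = 75.1° below horizontal.

54.4 m/s at 75.1° below the horizontal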